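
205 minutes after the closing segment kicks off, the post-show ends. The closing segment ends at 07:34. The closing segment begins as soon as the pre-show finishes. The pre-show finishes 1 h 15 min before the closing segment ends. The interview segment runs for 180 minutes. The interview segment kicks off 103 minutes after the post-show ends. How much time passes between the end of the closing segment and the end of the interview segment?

The pre-show ends at 07:34 − 75 min = 06:19.
So the closing segment starts at 06:19.
The post-show ends at 06:19 + 205 min = 09:44.
The interview segment starts at 09:44 + 103 min = 11:27.
The interview segment ends at 11:27 + 180 min = 14:27.
From 07:34 to 14:27 is 6 hours 53 minutes.

6 hours 53 minutes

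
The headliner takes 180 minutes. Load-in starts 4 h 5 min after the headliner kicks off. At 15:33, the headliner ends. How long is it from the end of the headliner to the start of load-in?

The headliner starts at 15:33 − 180 min = 12:33.
Load-in starts at 12:33 + 245 min = 16:38.
From 15:33 to 16:38 is 1 h 5 min.

1 h 5 min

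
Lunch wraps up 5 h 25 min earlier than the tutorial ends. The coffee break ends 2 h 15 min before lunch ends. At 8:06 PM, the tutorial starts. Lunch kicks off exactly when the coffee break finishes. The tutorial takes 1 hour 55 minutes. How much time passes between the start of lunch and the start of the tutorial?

5 hours 45 minutes

The tutorial ends at 8:06 PM + 115 min = 10:01 PM.
Lunch ends at 10:01 PM − 325 min = 4:36 PM.
The coffee break ends at 4:36 PM − 135 min = 2:21 PM.
So lunch starts at 2:21 PM.
From 2:21 PM to 8:06 PM is 5 hours 45 minutes.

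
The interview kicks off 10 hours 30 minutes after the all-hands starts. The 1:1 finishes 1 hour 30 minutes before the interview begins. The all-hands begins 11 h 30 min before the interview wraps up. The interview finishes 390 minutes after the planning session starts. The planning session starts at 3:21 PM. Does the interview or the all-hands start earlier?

the all-hands

The interview ends at 3:21 PM + 390 min = 9:51 PM.
The all-hands starts at 9:51 PM − 690 min = 10:21 AM.
The interview starts at 10:21 AM + 630 min = 8:51 PM.
The interview starts at 8:51 PM and the all-hands starts at 10:21 AM, so the all-hands is first.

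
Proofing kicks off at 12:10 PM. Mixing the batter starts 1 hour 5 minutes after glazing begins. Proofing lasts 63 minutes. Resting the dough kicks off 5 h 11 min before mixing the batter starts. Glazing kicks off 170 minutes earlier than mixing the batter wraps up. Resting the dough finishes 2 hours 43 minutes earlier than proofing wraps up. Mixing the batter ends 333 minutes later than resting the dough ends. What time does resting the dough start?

9:07 AM

Proofing ends at 12:10 PM + 63 min = 1:13 PM.
Resting the dough ends at 1:13 PM − 163 min = 10:30 AM.
Mixing the batter ends at 10:30 AM + 333 min = 4:03 PM.
Glazing starts at 4:03 PM − 170 min = 1:13 PM.
Mixing the batter starts at 1:13 PM + 65 min = 2:18 PM.
Resting the dough starts at 2:18 PM − 311 min = 9:07 AM.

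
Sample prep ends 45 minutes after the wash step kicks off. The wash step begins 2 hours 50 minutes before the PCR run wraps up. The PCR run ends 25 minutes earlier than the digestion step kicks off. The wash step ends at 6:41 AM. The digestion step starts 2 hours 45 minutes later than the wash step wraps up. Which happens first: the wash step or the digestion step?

The digestion step starts at 6:41 AM + 165 min = 9:26 AM.
The PCR run ends at 9:26 AM − 25 min = 9:01 AM.
The wash step starts at 9:01 AM − 170 min = 6:11 AM.
The wash step starts at 6:11 AM and the digestion step starts at 9:26 AM, so the wash step is first.

the wash step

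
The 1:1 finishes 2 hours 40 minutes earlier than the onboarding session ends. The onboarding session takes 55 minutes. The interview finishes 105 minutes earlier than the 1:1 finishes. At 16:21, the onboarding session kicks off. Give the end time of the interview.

12:51

The onboarding session ends at 16:21 + 55 min = 17:16.
The 1:1 ends at 17:16 − 160 min = 14:36.
The interview ends at 14:36 − 105 min = 12:51.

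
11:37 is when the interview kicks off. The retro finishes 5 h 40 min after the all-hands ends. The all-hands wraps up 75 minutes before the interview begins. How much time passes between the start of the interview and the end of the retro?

4 h 25 min

The all-hands ends at 11:37 − 75 min = 10:22.
The retro ends at 10:22 + 340 min = 16:02.
From 11:37 to 16:02 is 4 h 25 min.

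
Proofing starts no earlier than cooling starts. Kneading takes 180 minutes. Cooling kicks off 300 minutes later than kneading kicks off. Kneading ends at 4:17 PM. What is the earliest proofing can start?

6:17 PM

Kneading starts at 4:17 PM − 180 min = 1:17 PM.
Cooling starts at 1:17 PM + 300 min = 6:17 PM.
Proofing is bounded by cooling, so the earliest it can start is 6:17 PM.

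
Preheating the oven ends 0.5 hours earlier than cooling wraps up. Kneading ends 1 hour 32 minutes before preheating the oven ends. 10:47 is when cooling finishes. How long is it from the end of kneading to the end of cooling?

2 h 2 min

Preheating the oven ends at 10:47 − 30 min = 10:17.
Kneading ends at 10:17 − 92 min = 08:45.
From 08:45 to 10:47 is 2 h 2 min.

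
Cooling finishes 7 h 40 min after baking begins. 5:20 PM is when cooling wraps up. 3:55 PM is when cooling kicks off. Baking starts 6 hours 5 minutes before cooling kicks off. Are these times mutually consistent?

Baking starts at 3:55 PM − 365 min = 9:50 AM.
Cooling ends at 9:50 AM + 460 min = 5:30 PM.
But cooling is also said to end at 5:20 PM — a 10-minute conflict.

No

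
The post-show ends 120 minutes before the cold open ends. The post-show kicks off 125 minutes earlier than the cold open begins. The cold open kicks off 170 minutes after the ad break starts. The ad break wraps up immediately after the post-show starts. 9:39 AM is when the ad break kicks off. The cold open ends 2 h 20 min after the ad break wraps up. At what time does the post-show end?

The cold open starts at 9:39 AM + 170 min = 12:29 PM.
The post-show starts at 12:29 PM − 125 min = 10:24 AM.
So the ad break ends at 10:24 AM.
The cold open ends at 10:24 AM + 140 min = 12:44 PM.
The post-show ends at 12:44 PM − 120 min = 10:44 AM.

10:44 AM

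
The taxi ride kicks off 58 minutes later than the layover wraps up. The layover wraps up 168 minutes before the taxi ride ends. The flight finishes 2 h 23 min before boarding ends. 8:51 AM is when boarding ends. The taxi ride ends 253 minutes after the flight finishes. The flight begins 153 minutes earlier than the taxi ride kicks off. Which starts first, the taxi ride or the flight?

The flight ends at 8:51 AM − 143 min = 6:28 AM.
The taxi ride ends at 6:28 AM + 253 min = 10:41 AM.
The layover ends at 10:41 AM − 168 min = 7:53 AM.
The taxi ride starts at 7:53 AM + 58 min = 8:51 AM.
The flight starts at 8:51 AM − 153 min = 6:18 AM.
The taxi ride starts at 8:51 AM and the flight starts at 6:18 AM, so the flight is first.

the flight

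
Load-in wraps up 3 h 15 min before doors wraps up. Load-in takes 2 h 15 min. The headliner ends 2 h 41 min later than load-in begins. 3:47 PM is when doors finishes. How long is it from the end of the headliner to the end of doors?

Load-in ends at 3:47 PM − 195 min = 12:32 PM.
Load-in starts at 12:32 PM − 135 min = 10:17 AM.
The headliner ends at 10:17 AM + 161 min = 12:58 PM.
From 12:58 PM to 3:47 PM is 2 hours 49 minutes.

2 hours 49 minutes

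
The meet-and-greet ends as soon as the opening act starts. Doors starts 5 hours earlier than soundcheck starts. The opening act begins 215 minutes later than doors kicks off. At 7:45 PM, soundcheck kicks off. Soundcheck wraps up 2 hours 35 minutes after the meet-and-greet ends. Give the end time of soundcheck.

Doors starts at 7:45 PM − 300 min = 2:45 PM.
The opening act starts at 2:45 PM + 215 min = 6:20 PM.
So the meet-and-greet ends at 6:20 PM.
Soundcheck ends at 6:20 PM + 155 min = 8:55 PM.

8:55 PM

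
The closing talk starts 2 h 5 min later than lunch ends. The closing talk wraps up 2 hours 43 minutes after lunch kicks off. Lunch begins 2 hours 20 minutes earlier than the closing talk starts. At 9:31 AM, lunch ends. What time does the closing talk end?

11:59 AM

The closing talk starts at 9:31 AM + 125 min = 11:36 AM.
Lunch starts at 11:36 AM − 140 min = 9:16 AM.
The closing talk ends at 9:16 AM + 163 min = 11:59 AM.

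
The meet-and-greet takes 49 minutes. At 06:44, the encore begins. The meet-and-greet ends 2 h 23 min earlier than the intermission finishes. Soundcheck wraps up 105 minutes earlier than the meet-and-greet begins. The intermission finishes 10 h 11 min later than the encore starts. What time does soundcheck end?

11:58

The intermission ends at 06:44 + 611 min = 16:55.
The meet-and-greet ends at 16:55 − 143 min = 14:32.
The meet-and-greet starts at 14:32 − 49 min = 13:43.
Soundcheck ends at 13:43 − 105 min = 11:58.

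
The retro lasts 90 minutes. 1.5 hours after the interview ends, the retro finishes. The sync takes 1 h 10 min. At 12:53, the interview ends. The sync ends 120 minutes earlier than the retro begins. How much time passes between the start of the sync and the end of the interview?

The retro ends at 12:53 + 90 min = 14:23.
The retro starts at 14:23 − 90 min = 12:53.
The sync ends at 12:53 − 120 min = 10:53.
The sync starts at 10:53 − 70 min = 09:43.
From 09:43 to 12:53 is 3 hours 10 minutes.

3 hours 10 minutes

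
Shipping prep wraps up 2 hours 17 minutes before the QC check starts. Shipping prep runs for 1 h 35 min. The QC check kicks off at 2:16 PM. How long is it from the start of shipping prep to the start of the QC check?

3 hours 52 minutes

Shipping prep ends at 2:16 PM − 137 min = 11:59 AM.
Shipping prep starts at 11:59 AM − 95 min = 10:24 AM.
From 10:24 AM to 2:16 PM is 3 hours 52 minutes.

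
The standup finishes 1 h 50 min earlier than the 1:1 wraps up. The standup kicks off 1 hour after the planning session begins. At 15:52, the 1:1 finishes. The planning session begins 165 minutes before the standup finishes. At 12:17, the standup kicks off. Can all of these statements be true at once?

The standup ends at 15:52 − 110 min = 14:02.
The planning session starts at 14:02 − 165 min = 11:17.
The standup starts at 11:17 + 60 min = 12:17.
That matches the stated 12:17, so the schedule is consistent.

Yes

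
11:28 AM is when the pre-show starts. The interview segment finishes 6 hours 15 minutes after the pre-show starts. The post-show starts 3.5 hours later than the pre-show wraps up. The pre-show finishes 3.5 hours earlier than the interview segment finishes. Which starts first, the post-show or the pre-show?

the pre-show

The interview segment ends at 11:28 AM + 375 min = 5:43 PM.
The pre-show ends at 5:43 PM − 210 min = 2:13 PM.
The post-show starts at 2:13 PM + 210 min = 5:43 PM.
The post-show starts at 5:43 PM and the pre-show starts at 11:28 AM, so the pre-show is first.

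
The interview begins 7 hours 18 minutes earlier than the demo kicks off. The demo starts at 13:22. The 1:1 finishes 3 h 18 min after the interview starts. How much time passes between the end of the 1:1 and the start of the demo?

4 hours

The interview starts at 13:22 − 438 min = 06:04.
The 1:1 ends at 06:04 + 198 min = 09:22.
From 09:22 to 13:22 is 4 hours.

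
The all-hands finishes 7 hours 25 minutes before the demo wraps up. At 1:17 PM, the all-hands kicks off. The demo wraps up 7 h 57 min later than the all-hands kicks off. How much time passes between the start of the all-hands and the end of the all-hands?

32 minutes

The demo ends at 1:17 PM + 477 min = 9:14 PM.
The all-hands ends at 9:14 PM − 445 min = 1:49 PM.
From 1:17 PM to 1:49 PM is 32 minutes.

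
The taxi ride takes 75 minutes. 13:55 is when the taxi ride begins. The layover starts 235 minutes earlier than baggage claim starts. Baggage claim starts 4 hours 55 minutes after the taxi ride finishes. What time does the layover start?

The taxi ride ends at 13:55 + 75 min = 15:10.
Baggage claim starts at 15:10 + 295 min = 20:05.
The layover starts at 20:05 − 235 min = 16:10.

16:10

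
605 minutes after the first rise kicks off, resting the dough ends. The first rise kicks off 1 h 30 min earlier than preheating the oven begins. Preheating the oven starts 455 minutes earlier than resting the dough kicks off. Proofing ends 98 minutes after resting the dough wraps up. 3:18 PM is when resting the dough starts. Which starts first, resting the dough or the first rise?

Preheating the oven starts at 3:18 PM − 455 min = 7:43 AM.
The first rise starts at 7:43 AM − 90 min = 6:13 AM.
Resting the dough starts at 3:18 PM and the first rise starts at 6:13 AM, so the first rise is first.

the first rise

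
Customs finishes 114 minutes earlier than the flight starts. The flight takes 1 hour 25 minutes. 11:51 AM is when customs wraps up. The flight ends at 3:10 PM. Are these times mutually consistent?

Yes

The flight starts at 3:10 PM − 85 min = 1:45 PM.
Customs ends at 1:45 PM − 114 min = 11:51 AM.
That matches the stated 11:51 AM, so the schedule is consistent.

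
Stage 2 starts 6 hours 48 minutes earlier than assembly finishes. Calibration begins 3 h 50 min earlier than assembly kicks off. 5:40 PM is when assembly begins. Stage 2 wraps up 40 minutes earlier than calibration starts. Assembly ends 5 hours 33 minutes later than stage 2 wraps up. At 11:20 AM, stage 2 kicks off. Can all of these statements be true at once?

No

Calibration starts at 5:40 PM − 230 min = 1:50 PM.
Stage 2 ends at 1:50 PM − 40 min = 1:10 PM.
Assembly ends at 1:10 PM + 333 min = 6:43 PM.
Stage 2 starts at 6:43 PM − 408 min = 11:55 AM.
But stage 2 is also said to start at 11:20 AM — a 35-minute conflict.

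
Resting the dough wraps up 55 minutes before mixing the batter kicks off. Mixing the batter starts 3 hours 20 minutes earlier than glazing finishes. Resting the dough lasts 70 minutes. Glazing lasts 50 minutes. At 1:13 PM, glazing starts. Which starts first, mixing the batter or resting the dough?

resting the dough

Glazing ends at 1:13 PM + 50 min = 2:03 PM.
Mixing the batter starts at 2:03 PM − 200 min = 10:43 AM.
Resting the dough ends at 10:43 AM − 55 min = 9:48 AM.
Resting the dough starts at 9:48 AM − 70 min = 8:38 AM.
Mixing the batter starts at 10:43 AM and resting the dough starts at 8:38 AM, so resting the dough is first.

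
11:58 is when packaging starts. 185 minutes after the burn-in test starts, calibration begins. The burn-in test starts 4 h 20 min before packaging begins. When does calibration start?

10:43

The burn-in test starts at 11:58 − 260 min = 07:38.
Calibration starts at 07:38 + 185 min = 10:43.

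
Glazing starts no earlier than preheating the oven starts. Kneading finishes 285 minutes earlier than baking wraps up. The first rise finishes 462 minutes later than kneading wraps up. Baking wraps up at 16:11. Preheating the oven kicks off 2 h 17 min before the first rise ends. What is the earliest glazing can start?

Kneading ends at 16:11 − 285 min = 11:26.
The first rise ends at 11:26 + 462 min = 19:08.
Preheating the oven starts at 19:08 − 137 min = 16:51.
Glazing is bounded by preheating the oven, so the earliest it can start is 16:51.

16:51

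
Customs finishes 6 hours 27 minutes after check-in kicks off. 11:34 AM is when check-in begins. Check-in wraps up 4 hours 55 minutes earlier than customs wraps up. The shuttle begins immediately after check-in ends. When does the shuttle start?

1:06 PM

Customs ends at 11:34 AM + 387 min = 6:01 PM.
Check-in ends at 6:01 PM − 295 min = 1:06 PM.
So the shuttle starts at 1:06 PM.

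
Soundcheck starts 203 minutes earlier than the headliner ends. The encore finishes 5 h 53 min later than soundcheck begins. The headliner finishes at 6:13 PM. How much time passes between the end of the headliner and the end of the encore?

Soundcheck starts at 6:13 PM − 203 min = 2:50 PM.
The encore ends at 2:50 PM + 353 min = 8:43 PM.
From 6:13 PM to 8:43 PM is 2 h 30 min.

2 h 30 min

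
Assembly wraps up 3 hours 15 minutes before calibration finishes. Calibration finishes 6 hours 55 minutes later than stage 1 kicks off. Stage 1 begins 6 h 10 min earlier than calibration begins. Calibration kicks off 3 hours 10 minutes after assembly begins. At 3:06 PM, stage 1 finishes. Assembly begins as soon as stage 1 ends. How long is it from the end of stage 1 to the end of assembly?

40 minutes

Assembly starts at 3:06 PM.
Calibration starts at 3:06 PM + 190 min = 6:16 PM.
Stage 1 starts at 6:16 PM − 370 min = 12:06 PM.
Calibration ends at 12:06 PM + 415 min = 7:01 PM.
Assembly ends at 7:01 PM − 195 min = 3:46 PM.
From 3:06 PM to 3:46 PM is 40 minutes.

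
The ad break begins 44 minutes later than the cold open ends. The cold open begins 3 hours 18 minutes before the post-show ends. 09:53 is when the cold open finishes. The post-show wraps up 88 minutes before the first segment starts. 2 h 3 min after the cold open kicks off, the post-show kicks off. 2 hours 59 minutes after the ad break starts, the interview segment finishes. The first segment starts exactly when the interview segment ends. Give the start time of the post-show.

The ad break starts at 09:53 + 44 min = 10:37.
The interview segment ends at 10:37 + 179 min = 13:36.
So the first segment starts at 13:36.
The post-show ends at 13:36 − 88 min = 12:08.
The cold open starts at 12:08 − 198 min = 08:50.
The post-show starts at 08:50 + 123 min = 10:53.

10:53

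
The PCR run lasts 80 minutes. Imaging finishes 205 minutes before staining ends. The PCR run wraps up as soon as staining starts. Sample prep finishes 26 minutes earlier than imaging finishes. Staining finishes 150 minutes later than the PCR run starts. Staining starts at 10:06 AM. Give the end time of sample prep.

The PCR run ends at 10:06 AM.
The PCR run starts at 10:06 AM − 80 min = 8:46 AM.
Staining ends at 8:46 AM + 150 min = 11:16 AM.
Imaging ends at 11:16 AM − 205 min = 7:51 AM.
Sample prep ends at 7:51 AM − 26 min = 7:25 AM.

7:25 AM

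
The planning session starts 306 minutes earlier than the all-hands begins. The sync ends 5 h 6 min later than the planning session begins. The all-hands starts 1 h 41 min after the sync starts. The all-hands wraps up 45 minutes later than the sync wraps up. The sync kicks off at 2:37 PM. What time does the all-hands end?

5:03 PM

The all-hands starts at 2:37 PM + 101 min = 4:18 PM.
The planning session starts at 4:18 PM − 306 min = 11:12 AM.
The sync ends at 11:12 AM + 306 min = 4:18 PM.
The all-hands ends at 4:18 PM + 45 min = 5:03 PM.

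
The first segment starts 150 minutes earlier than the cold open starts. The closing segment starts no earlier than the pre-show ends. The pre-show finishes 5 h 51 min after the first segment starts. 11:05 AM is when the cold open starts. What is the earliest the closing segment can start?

2:26 PM

The first segment starts at 11:05 AM − 150 min = 8:35 AM.
The pre-show ends at 8:35 AM + 351 min = 2:26 PM.
The closing segment is bounded by the pre-show, so the earliest it can start is 2:26 PM.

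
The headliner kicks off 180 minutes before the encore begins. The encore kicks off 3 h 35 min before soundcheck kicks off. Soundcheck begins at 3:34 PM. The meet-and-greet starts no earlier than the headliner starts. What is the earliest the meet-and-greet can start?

8:59 AM

The encore starts at 3:34 PM − 215 min = 11:59 AM.
The headliner starts at 11:59 AM − 180 min = 8:59 AM.
The meet-and-greet is bounded by the headliner, so the earliest it can start is 8:59 AM.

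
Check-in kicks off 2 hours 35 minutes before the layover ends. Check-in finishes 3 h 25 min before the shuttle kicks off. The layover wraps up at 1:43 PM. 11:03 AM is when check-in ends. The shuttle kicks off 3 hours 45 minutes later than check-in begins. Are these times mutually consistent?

No

Check-in starts at 1:43 PM − 155 min = 11:08 AM.
The shuttle starts at 11:08 AM + 225 min = 2:53 PM.
Check-in ends at 2:53 PM − 205 min = 11:28 AM.
But check-in is also said to end at 11:03 AM — a 25-minute conflict.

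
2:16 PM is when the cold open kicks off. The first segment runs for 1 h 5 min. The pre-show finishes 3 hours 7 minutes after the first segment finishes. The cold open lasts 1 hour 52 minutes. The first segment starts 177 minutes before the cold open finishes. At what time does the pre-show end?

5:23 PM

The cold open ends at 2:16 PM + 112 min = 4:08 PM.
The first segment starts at 4:08 PM − 177 min = 1:11 PM.
The first segment ends at 1:11 PM + 65 min = 2:16 PM.
The pre-show ends at 2:16 PM + 187 min = 5:23 PM.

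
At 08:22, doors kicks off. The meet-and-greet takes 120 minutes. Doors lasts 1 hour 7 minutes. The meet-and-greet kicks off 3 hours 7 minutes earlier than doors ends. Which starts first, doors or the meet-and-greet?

the meet-and-greet

Doors ends at 08:22 + 67 min = 09:29.
The meet-and-greet starts at 09:29 − 187 min = 06:22.
Doors starts at 08:22 and the meet-and-greet starts at 06:22, so the meet-and-greet is first.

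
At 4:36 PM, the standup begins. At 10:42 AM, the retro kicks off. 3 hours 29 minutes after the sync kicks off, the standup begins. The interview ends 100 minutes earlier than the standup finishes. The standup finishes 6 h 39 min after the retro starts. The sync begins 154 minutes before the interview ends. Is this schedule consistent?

The standup ends at 10:42 AM + 399 min = 5:21 PM.
The interview ends at 5:21 PM − 100 min = 3:41 PM.
The sync starts at 3:41 PM − 154 min = 1:07 PM.
The standup starts at 1:07 PM + 209 min = 4:36 PM.
That matches the stated 4:36 PM, so the schedule is consistent.

Yes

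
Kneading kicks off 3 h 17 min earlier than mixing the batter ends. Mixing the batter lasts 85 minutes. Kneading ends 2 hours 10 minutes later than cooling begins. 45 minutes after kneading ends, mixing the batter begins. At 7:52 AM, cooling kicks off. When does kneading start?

8:55 AM

Kneading ends at 7:52 AM + 130 min = 10:02 AM.
Mixing the batter starts at 10:02 AM + 45 min = 10:47 AM.
Mixing the batter ends at 10:47 AM + 85 min = 12:12 PM.
Kneading starts at 12:12 PM − 197 min = 8:55 AM.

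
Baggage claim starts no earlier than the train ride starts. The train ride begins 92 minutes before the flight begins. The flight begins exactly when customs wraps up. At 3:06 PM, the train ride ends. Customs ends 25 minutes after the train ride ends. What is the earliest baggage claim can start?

Customs ends at 3:06 PM + 25 min = 3:31 PM.
So the flight starts at 3:31 PM.
The train ride starts at 3:31 PM − 92 min = 1:59 PM.
Baggage claim is bounded by the train ride, so the earliest it can start is 1:59 PM.

1:59 PM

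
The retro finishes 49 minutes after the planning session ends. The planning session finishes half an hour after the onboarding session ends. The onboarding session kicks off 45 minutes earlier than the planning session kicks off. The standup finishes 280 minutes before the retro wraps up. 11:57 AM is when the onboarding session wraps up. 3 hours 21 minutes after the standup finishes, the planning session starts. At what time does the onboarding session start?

11:12 AM

The planning session ends at 11:57 AM + 30 min = 12:27 PM.
The retro ends at 12:27 PM + 49 min = 1:16 PM.
The standup ends at 1:16 PM − 280 min = 8:36 AM.
The planning session starts at 8:36 AM + 201 min = 11:57 AM.
The onboarding session starts at 11:57 AM − 45 min = 11:12 AM.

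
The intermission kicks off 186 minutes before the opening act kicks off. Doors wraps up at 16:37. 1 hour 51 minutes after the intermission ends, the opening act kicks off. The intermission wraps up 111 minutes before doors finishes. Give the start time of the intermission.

13:31

The intermission ends at 16:37 − 111 min = 14:46.
The opening act starts at 14:46 + 111 min = 16:37.
The intermission starts at 16:37 − 186 min = 13:31.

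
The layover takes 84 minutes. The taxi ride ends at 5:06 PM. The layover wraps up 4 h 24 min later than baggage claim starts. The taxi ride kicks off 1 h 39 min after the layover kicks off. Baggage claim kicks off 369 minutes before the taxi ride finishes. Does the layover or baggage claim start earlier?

Baggage claim starts at 5:06 PM − 369 min = 10:57 AM.
The layover ends at 10:57 AM + 264 min = 3:21 PM.
The layover starts at 3:21 PM − 84 min = 1:57 PM.
The layover starts at 1:57 PM and baggage claim starts at 10:57 AM, so baggage claim is first.

baggage claim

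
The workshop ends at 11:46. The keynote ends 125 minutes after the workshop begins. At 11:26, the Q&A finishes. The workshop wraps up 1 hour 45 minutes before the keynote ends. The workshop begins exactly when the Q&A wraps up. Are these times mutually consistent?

The workshop starts at 11:26.
The keynote ends at 11:26 + 125 min = 13:31.
The workshop ends at 13:31 − 105 min = 11:46.
That matches the stated 11:46, so the schedule is consistent.

Yes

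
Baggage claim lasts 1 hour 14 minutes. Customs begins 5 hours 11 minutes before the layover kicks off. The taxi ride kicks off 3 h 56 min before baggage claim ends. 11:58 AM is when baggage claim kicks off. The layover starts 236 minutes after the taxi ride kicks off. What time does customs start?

8:01 AM

Baggage claim ends at 11:58 AM + 74 min = 1:12 PM.
The taxi ride starts at 1:12 PM − 236 min = 9:16 AM.
The layover starts at 9:16 AM + 236 min = 1:12 PM.
Customs starts at 1:12 PM − 311 min = 8:01 AM.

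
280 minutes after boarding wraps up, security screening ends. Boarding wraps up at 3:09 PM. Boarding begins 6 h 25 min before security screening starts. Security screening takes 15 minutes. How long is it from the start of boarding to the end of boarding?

2 hours

Security screening ends at 3:09 PM + 280 min = 7:49 PM.
Security screening starts at 7:49 PM − 15 min = 7:34 PM.
Boarding starts at 7:34 PM − 385 min = 1:09 PM.
From 1:09 PM to 3:09 PM is 2 hours.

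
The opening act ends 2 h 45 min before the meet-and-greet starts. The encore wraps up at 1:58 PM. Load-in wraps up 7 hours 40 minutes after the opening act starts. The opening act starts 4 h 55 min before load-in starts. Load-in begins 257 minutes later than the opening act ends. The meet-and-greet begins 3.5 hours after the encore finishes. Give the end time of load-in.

9:45 PM

The meet-and-greet starts at 1:58 PM + 210 min = 5:28 PM.
The opening act ends at 5:28 PM − 165 min = 2:43 PM.
Load-in starts at 2:43 PM + 257 min = 7:00 PM.
The opening act starts at 7:00 PM − 295 min = 2:05 PM.
Load-in ends at 2:05 PM + 460 min = 9:45 PM.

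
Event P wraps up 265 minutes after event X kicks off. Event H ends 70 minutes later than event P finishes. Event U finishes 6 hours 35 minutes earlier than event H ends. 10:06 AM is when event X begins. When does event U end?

9:06 AM

Event P ends at 10:06 AM + 265 min = 2:31 PM.
Event H ends at 2:31 PM + 70 min = 3:41 PM.
Event U ends at 3:41 PM − 395 min = 9:06 AM.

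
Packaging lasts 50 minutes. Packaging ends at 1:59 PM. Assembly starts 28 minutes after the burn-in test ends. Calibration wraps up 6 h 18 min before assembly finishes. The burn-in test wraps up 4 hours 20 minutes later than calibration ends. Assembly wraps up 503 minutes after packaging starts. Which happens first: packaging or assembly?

Packaging starts at 1:59 PM − 50 min = 1:09 PM.
Assembly ends at 1:09 PM + 503 min = 9:32 PM.
Calibration ends at 9:32 PM − 378 min = 3:14 PM.
The burn-in test ends at 3:14 PM + 260 min = 7:34 PM.
Assembly starts at 7:34 PM + 28 min = 8:02 PM.
Packaging starts at 1:09 PM and assembly starts at 8:02 PM, so packaging is first.

packaging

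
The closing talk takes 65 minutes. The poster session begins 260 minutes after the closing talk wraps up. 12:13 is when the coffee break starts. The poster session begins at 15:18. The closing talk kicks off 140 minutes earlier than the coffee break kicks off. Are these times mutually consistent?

The closing talk starts at 12:13 − 140 min = 09:53.
The closing talk ends at 09:53 + 65 min = 10:58.
The poster session starts at 10:58 + 260 min = 15:18.
That matches the stated 15:18, so the schedule is consistent.

Yes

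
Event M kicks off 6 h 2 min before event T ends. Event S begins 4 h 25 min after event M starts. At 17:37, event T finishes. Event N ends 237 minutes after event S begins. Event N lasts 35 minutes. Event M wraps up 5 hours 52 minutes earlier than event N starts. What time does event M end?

13:30

Event M starts at 17:37 − 362 min = 11:35.
Event S starts at 11:35 + 265 min = 16:00.
Event N ends at 16:00 + 237 min = 19:57.
Event N starts at 19:57 − 35 min = 19:22.
Event M ends at 19:22 − 352 min = 13:30.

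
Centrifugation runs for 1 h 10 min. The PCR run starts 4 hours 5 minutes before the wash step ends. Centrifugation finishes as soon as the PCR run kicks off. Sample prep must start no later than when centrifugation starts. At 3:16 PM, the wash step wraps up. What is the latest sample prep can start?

The PCR run starts at 3:16 PM − 245 min = 11:11 AM.
So centrifugation ends at 11:11 AM.
Centrifugation starts at 11:11 AM − 70 min = 10:01 AM.
Sample prep is bounded by centrifugation, so the latest it can start is 10:01 AM.

10:01 AM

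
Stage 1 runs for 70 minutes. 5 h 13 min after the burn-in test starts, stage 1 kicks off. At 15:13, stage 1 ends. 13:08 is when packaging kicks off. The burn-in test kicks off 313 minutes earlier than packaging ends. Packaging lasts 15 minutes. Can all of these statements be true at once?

No

Packaging ends at 13:08 + 15 min = 13:23.
The burn-in test starts at 13:23 − 313 min = 08:10.
Stage 1 starts at 08:10 + 313 min = 13:23.
Stage 1 ends at 13:23 + 70 min = 14:33.
But stage 1 is also said to end at 15:13 — a 40-minute conflict.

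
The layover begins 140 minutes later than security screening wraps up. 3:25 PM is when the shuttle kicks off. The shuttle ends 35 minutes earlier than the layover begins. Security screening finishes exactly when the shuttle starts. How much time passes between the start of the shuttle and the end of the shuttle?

105 minutes

Security screening ends at 3:25 PM.
The layover starts at 3:25 PM + 140 min = 5:45 PM.
The shuttle ends at 5:45 PM − 35 min = 5:10 PM.
From 3:25 PM to 5:10 PM is 105 minutes.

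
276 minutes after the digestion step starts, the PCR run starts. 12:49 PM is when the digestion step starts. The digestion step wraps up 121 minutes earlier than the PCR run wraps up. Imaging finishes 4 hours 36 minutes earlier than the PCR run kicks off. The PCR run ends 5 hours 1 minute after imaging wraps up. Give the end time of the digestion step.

3:49 PM

The PCR run starts at 12:49 PM + 276 min = 5:25 PM.
Imaging ends at 5:25 PM − 276 min = 12:49 PM.
The PCR run ends at 12:49 PM + 301 min = 5:50 PM.
The digestion step ends at 5:50 PM − 121 min = 3:49 PM.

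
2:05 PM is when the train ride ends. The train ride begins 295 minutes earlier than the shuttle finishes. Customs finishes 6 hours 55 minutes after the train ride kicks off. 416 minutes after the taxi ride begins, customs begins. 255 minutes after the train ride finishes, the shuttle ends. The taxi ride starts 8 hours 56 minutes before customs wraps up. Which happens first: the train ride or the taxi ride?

The shuttle ends at 2:05 PM + 255 min = 6:20 PM.
The train ride starts at 6:20 PM − 295 min = 1:25 PM.
Customs ends at 1:25 PM + 415 min = 8:20 PM.
The taxi ride starts at 8:20 PM − 536 min = 11:24 AM.
The train ride starts at 1:25 PM and the taxi ride starts at 11:24 AM, so the taxi ride is first.

the taxi ride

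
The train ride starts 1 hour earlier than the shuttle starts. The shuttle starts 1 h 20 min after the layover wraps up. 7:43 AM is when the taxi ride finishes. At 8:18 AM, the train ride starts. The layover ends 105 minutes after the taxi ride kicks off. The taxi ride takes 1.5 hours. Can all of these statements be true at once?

The taxi ride starts at 7:43 AM − 90 min = 6:13 AM.
The layover ends at 6:13 AM + 105 min = 7:58 AM.
The shuttle starts at 7:58 AM + 80 min = 9:18 AM.
The train ride starts at 9:18 AM − 60 min = 8:18 AM.
That matches the stated 8:18 AM, so the schedule is consistent.

Yes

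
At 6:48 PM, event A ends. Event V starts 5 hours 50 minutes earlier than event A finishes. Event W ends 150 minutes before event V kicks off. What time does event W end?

10:28 AM

Event V starts at 6:48 PM − 350 min = 12:58 PM.
Event W ends at 12:58 PM − 150 min = 10:28 AM.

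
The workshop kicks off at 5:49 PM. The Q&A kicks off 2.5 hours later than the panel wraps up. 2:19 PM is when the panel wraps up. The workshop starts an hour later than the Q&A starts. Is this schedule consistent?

The Q&A starts at 2:19 PM + 150 min = 4:49 PM.
The workshop starts at 4:49 PM + 60 min = 5:49 PM.
That matches the stated 5:49 PM, so the schedule is consistent.

Yes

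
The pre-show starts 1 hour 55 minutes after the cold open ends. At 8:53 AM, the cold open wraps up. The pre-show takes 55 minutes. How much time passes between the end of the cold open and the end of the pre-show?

2 hours 50 minutes

The pre-show starts at 8:53 AM + 115 min = 10:48 AM.
The pre-show ends at 10:48 AM + 55 min = 11:43 AM.
From 8:53 AM to 11:43 AM is 2 hours 50 minutes.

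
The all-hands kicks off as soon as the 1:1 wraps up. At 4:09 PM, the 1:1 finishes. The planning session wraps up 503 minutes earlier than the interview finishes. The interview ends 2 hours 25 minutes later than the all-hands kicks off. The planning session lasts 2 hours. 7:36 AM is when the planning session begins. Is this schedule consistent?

The all-hands starts at 4:09 PM.
The interview ends at 4:09 PM + 145 min = 6:34 PM.
The planning session ends at 6:34 PM − 503 min = 10:11 AM.
The planning session starts at 10:11 AM − 120 min = 8:11 AM.
But the planning session is also said to start at 7:36 AM — a 35-minute conflict.

No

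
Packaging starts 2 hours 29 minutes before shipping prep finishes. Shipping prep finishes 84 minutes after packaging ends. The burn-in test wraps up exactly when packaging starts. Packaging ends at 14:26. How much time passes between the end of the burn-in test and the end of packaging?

Shipping prep ends at 14:26 + 84 min = 15:50.
Packaging starts at 15:50 − 149 min = 13:21.
So the burn-in test ends at 13:21.
From 13:21 to 14:26 is 1 h 5 min.

1 h 5 min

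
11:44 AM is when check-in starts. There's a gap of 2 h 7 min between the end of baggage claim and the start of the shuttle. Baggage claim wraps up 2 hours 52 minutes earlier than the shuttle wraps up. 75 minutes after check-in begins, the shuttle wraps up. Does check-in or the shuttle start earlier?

check-in

The shuttle ends at 11:44 AM + 75 min = 12:59 PM.
Baggage claim ends at 12:59 PM − 172 min = 10:07 AM.
The shuttle starts at 10:07 AM + 127 min = 12:14 PM.
Check-in starts at 11:44 AM and the shuttle starts at 12:14 PM, so check-in is first.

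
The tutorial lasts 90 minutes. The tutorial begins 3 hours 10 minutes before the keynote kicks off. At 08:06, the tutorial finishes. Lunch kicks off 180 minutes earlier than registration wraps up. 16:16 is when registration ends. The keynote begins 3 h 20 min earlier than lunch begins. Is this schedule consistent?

Lunch starts at 16:16 − 180 min = 13:16.
The keynote starts at 13:16 − 200 min = 09:56.
The tutorial starts at 09:56 − 190 min = 06:46.
The tutorial ends at 06:46 + 90 min = 08:16.
But the tutorial is also said to end at 08:06 — a 10-minute conflict.

No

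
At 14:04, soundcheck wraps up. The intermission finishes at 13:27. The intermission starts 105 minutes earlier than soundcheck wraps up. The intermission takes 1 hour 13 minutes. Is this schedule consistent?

The intermission starts at 14:04 − 105 min = 12:19.
The intermission ends at 12:19 + 73 min = 13:32.
But the intermission is also said to end at 13:27 — a 5-minute conflict.

No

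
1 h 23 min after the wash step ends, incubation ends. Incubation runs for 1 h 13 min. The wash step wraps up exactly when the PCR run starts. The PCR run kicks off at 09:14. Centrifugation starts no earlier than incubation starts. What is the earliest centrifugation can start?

09:24

The wash step ends at 09:14.
Incubation ends at 09:14 + 83 min = 10:37.
Incubation starts at 10:37 − 73 min = 09:24.
Centrifugation is bounded by incubation, so the earliest it can start is 09:24.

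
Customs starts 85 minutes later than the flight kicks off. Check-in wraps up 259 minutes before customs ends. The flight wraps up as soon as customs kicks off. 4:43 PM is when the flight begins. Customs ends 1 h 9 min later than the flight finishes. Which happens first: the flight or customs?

Customs starts at 4:43 PM + 85 min = 6:08 PM.
The flight starts at 4:43 PM and customs starts at 6:08 PM, so the flight is first.

the flight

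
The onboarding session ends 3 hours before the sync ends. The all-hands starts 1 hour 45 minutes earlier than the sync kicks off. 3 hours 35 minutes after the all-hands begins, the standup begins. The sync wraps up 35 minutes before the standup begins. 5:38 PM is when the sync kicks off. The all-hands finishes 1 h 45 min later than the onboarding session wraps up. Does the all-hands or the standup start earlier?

the all-hands

The all-hands starts at 5:38 PM − 105 min = 3:53 PM.
The standup starts at 3:53 PM + 215 min = 7:28 PM.
The all-hands starts at 3:53 PM and the standup starts at 7:28 PM, so the all-hands is first.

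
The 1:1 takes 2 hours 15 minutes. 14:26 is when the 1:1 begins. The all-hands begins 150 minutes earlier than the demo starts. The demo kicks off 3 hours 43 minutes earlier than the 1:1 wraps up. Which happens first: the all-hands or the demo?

The 1:1 ends at 14:26 + 135 min = 16:41.
The demo starts at 16:41 − 223 min = 12:58.
The all-hands starts at 12:58 − 150 min = 10:28.
The all-hands starts at 10:28 and the demo starts at 12:58, so the all-hands is first.

the all-hands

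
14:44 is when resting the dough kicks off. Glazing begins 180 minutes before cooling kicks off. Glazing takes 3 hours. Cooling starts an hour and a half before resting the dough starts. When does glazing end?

Cooling starts at 14:44 − 90 min = 13:14.
Glazing starts at 13:14 − 180 min = 10:14.
Glazing ends at 10:14 + 180 min = 13:14.

13:14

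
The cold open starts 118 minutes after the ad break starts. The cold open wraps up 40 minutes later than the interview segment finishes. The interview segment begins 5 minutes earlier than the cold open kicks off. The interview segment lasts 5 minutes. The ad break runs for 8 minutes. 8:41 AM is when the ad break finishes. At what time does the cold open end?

11:11 AM

The ad break starts at 8:41 AM − 8 min = 8:33 AM.
The cold open starts at 8:33 AM + 118 min = 10:31 AM.
The interview segment starts at 10:31 AM − 5 min = 10:26 AM.
The interview segment ends at 10:26 AM + 5 min = 10:31 AM.
The cold open ends at 10:31 AM + 40 min = 11:11 AM.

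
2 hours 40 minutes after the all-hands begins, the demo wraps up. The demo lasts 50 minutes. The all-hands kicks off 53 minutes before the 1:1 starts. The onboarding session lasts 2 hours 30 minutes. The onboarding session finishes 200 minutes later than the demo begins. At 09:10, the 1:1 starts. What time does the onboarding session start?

The all-hands starts at 09:10 − 53 min = 08:17.
The demo ends at 08:17 + 160 min = 10:57.
The demo starts at 10:57 − 50 min = 10:07.
The onboarding session ends at 10:07 + 200 min = 13:27.
The onboarding session starts at 13:27 − 150 min = 10:57.

10:57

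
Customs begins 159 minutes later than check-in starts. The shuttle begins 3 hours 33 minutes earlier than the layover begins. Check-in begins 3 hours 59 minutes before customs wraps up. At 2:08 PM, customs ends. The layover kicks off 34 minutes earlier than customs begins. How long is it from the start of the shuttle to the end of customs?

5 hours 27 minutes

Check-in starts at 2:08 PM − 239 min = 10:09 AM.
Customs starts at 10:09 AM + 159 min = 12:48 PM.
The layover starts at 12:48 PM − 34 min = 12:14 PM.
The shuttle starts at 12:14 PM − 213 min = 8:41 AM.
From 8:41 AM to 2:08 PM is 5 hours 27 minutes.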